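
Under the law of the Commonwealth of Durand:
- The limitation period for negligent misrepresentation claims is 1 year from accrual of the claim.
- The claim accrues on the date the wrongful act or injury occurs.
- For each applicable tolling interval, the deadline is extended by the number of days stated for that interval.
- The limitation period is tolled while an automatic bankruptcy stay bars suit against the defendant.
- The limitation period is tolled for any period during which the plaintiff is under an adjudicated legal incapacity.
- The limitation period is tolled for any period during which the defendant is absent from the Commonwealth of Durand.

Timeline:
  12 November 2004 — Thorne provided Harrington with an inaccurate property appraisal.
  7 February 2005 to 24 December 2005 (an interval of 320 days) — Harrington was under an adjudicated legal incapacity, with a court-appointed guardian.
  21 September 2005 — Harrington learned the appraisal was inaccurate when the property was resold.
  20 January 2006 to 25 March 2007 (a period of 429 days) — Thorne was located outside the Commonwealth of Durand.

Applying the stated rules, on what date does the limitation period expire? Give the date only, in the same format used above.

1 December 2007

The claim accrued on 12 November 2004, when the wrongful act occurred; under the stated occurrence rule the 21 September 2005 discovery does not delay accrual.
Adding the 1 year base period to 12 November 2004 gives a deadline of 12 November 2005, before any tolling.
The plaintiff's legal incapacity from 7 February 2005 to 24 December 2005 tolled the period for 320 days, extending the deadline to 28 September 2006.
The defendant's absence from the jurisdiction from 20 January 2006 to 25 March 2007 tolled the period for 429 days, extending the deadline to 1 December 2007.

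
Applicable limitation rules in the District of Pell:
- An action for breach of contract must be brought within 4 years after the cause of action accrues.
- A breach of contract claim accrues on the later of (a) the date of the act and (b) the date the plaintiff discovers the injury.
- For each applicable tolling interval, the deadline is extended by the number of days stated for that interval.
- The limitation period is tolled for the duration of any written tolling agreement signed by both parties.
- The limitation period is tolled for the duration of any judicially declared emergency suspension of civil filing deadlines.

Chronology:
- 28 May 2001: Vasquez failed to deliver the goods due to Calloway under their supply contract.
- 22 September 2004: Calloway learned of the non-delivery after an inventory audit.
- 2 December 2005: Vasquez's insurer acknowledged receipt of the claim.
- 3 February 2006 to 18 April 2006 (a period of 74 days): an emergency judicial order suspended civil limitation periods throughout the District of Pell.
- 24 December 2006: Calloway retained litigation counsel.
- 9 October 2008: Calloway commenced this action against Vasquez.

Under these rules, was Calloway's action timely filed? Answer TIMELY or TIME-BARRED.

TIMELY

Because discovery on 22 September 2004 post-dates the 28 May 2001 act, accrual under the later-of rule falls on 22 September 2004.
4 years from 22 September 2004 is 22 September 2008.
The emergency suspension of filing deadlines from 3 February 2006 to 18 April 2006 tolled the period for 74 days, extending the deadline to 5 December 2008.
None of the other events listed affects the running of the period under the stated rules.
The 9 October 2008 filing precedes the 5 December 2008 deadline; the claim is timely.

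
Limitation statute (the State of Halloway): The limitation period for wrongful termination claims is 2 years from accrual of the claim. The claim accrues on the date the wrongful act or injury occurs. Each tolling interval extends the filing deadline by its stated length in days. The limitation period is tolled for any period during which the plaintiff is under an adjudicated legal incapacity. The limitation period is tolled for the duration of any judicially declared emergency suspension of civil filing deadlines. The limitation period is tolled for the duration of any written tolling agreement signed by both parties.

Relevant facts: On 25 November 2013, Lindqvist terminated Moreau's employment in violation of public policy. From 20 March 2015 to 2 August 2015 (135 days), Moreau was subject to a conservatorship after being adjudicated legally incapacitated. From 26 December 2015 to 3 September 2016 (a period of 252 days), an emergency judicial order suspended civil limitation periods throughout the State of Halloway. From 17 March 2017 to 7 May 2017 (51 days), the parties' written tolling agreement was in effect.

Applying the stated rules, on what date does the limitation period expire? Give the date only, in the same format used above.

16 December 2016

The claim accrued on 25 November 2013, when the wrongful act occurred.
Adding the 2 years base period to 25 November 2013 gives a deadline of 25 November 2015, before any tolling.
The period was tolled for 135 days by the plaintiff's legal incapacity (20 March 2015 to 2 August 2015), pushing the deadline to 8 April 2016.
The emergency suspension of filing deadlines from 26 December 2015 to 3 September 2016 tolled the period for 252 days, extending the deadline to 16 December 2016.
The written tolling agreement starting 17 March 2017 came too late — the period had run on 16 December 2016 — and so does not extend the deadline.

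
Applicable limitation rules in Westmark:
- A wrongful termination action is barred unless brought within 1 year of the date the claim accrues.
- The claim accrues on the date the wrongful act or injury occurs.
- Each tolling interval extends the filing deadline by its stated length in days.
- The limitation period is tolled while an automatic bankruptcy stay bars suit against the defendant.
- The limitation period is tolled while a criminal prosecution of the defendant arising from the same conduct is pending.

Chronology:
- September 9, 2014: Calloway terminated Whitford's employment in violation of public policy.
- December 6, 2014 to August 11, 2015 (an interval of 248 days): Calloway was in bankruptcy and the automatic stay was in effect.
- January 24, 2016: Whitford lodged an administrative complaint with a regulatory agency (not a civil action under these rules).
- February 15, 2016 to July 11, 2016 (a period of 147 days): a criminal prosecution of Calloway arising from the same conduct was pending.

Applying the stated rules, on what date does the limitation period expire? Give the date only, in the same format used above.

October 8, 2016

The claim accrued on September 9, 2014, when the wrongful act occurred.
1 year from September 9, 2014 is September 9, 2015.
Because the automatic bankruptcy stay ran from December 6, 2014 to August 11, 2015, the deadline is extended by 248 days to May 14, 2016.
The period was tolled for 147 days by the pending criminal prosecution (February 15, 2016 to July 11, 2016), pushing the deadline to October 8, 2016.
The other events in the timeline have no effect on the limitation period under the stated rules.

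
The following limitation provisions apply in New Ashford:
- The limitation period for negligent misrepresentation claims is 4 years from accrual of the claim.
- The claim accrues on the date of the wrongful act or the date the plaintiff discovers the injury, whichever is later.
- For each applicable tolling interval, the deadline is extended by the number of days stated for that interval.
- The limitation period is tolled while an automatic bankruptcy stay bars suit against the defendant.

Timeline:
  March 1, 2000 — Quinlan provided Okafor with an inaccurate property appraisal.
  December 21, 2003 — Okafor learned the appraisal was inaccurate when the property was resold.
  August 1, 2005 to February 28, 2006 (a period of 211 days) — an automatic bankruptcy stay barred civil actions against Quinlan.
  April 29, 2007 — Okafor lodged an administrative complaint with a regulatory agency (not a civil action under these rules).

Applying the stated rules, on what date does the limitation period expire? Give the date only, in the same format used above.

July 19, 2008

The claim accrued on December 21, 2003 — the later of the March 1, 2000 act and the December 21, 2003 discovery.
Adding the 4 years base period to December 21, 2003 gives a deadline of December 21, 2007, before any tolling.
The period was tolled for 211 days by the automatic bankruptcy stay (August 1, 2005 to February 28, 2006), pushing the deadline to July 19, 2008.
Nothing else in the chronology tolls or restarts the period.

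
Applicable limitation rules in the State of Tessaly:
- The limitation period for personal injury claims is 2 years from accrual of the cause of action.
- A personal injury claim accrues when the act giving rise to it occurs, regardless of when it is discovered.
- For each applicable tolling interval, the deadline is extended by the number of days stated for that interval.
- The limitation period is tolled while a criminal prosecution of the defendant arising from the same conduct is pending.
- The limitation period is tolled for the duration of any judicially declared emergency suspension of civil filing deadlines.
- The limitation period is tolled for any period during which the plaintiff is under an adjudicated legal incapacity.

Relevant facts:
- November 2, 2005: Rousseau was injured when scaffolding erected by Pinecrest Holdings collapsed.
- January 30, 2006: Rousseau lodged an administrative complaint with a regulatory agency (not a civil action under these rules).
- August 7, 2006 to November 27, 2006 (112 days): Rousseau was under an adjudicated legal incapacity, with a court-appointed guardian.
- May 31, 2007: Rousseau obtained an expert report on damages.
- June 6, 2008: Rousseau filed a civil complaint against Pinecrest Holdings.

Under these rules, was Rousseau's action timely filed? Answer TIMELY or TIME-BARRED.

The cause of action accrued on November 2, 2005, the date of the act.
2 years from November 2, 2005 is November 2, 2007.
Because the plaintiff's legal incapacity ran from August 7, 2006 to November 27, 2006, the deadline is extended by 112 days to February 22, 2008.
Nothing else in the chronology tolls or restarts the period.
The June 6, 2008 filing falls after the February 22, 2008 deadline; the claim is time-barred.

TIME-BARRED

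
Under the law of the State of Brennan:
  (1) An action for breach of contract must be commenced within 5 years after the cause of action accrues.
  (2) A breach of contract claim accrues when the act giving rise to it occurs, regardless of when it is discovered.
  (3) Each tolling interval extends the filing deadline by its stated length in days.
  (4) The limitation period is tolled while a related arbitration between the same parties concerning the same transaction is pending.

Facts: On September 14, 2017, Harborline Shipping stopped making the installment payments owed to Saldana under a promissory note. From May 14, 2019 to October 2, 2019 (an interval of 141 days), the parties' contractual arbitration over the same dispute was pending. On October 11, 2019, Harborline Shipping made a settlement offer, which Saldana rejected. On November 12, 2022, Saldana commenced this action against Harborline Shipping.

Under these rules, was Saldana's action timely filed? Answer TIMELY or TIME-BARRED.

TIMELY

The cause of action accrued on September 14, 2017, the date of the act.
5 years from September 14, 2017 is September 14, 2022.
Because the pending related arbitration ran from May 14, 2019 to October 2, 2019, the deadline is extended by 141 days to February 2, 2023.
None of the other events listed affects the running of the period under the stated rules.
Saldana filed on November 12, 2022, before the February 2, 2023 deadline, so the action is timely.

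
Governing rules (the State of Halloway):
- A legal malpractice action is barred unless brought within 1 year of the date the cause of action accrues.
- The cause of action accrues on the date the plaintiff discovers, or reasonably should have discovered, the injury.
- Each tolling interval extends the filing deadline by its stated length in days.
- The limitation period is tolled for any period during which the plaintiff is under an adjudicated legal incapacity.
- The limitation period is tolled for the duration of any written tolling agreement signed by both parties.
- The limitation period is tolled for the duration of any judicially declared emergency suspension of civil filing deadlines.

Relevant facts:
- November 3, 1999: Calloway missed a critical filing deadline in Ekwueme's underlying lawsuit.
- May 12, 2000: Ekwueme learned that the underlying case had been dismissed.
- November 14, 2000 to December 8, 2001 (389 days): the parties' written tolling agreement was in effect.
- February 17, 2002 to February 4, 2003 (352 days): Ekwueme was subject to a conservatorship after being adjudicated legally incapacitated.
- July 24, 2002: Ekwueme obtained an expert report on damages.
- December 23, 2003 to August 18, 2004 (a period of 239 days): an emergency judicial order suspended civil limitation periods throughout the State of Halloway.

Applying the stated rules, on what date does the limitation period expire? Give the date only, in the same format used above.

The claim did not accrue until Ekwueme discovered the injury on May 12, 2000; the November 3, 1999 act date does not start the clock under the stated rule.
The untolled deadline — 1 year after May 12, 2000 — is May 12, 2001.
Because the written tolling agreement ran from November 14, 2000 to December 8, 2001, the deadline is extended by 389 days to June 5, 2002.
The period was tolled for 352 days by the plaintiff's legal incapacity (February 17, 2002 to February 4, 2003), pushing the deadline to May 23, 2003.
The emergency suspension of filing deadlines from December 23, 2003 to August 18, 2004 began after the period had already run on May 23, 2003, so it has no tolling effect.
None of the other events listed affects the running of the period under the stated rules.

May 23, 2003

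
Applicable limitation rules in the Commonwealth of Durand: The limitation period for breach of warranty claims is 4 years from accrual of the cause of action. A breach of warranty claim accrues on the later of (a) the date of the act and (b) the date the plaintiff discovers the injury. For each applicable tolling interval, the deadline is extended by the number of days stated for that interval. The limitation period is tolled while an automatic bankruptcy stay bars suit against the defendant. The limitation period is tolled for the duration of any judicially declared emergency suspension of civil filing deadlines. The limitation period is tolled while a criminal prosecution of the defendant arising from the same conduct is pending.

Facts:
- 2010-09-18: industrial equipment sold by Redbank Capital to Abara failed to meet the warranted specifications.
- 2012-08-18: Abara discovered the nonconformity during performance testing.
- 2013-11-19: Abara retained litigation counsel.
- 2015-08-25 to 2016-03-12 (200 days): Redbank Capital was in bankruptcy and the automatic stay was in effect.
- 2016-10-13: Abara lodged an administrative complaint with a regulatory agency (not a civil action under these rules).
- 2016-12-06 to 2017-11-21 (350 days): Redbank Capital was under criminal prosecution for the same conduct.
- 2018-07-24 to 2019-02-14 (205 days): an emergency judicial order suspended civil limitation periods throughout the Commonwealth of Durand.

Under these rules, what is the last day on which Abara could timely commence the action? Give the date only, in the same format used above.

2018-02-19

Because discovery on 2012-08-18 post-dates the 2010-09-18 act, accrual under the later-of rule falls on 2012-08-18.
Adding the 4 years base period to 2012-08-18 gives a deadline of 2016-08-18, before any tolling.
The period was tolled for 200 days by the automatic bankruptcy stay (2015-08-25 to 2016-03-12), pushing the deadline to 2017-03-06.
The pending criminal prosecution from 2016-12-06 to 2017-11-21 tolled the period for 350 days, extending the deadline to 2018-02-19.
By the time the emergency suspension of filing deadlines began on 2018-07-24, the limitation period had already expired on 2018-02-19; that interval cannot revive it.
None of the other events listed affects the running of the period under the stated rules.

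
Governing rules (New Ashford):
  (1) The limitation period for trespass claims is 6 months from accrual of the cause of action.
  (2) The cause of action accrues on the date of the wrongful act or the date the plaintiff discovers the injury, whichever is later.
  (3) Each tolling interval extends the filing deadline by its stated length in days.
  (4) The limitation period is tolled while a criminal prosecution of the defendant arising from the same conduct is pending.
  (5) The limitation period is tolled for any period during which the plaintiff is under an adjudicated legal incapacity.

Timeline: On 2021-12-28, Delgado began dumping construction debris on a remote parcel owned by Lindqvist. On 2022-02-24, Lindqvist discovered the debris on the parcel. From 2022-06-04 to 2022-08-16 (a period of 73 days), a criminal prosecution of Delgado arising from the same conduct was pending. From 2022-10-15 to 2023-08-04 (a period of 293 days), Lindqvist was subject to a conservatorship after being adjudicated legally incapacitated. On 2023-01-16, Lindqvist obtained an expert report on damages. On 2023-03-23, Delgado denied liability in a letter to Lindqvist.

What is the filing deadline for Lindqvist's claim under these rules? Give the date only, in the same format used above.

Because discovery on 2022-02-24 post-dates the 2021-12-28 act, accrual under the later-of rule falls on 2022-02-24.
The untolled deadline — 6 months after 2022-02-24 — is 2022-08-24.
Because the pending criminal prosecution ran from 2022-06-04 to 2022-08-16, the deadline is extended by 73 days to 2022-11-05.
Because the plaintiff's legal incapacity ran from 2022-10-15 to 2023-08-04, the deadline is extended by 293 days to 2023-08-25.
The other events in the timeline have no effect on the limitation period under the stated rules.

2023-08-25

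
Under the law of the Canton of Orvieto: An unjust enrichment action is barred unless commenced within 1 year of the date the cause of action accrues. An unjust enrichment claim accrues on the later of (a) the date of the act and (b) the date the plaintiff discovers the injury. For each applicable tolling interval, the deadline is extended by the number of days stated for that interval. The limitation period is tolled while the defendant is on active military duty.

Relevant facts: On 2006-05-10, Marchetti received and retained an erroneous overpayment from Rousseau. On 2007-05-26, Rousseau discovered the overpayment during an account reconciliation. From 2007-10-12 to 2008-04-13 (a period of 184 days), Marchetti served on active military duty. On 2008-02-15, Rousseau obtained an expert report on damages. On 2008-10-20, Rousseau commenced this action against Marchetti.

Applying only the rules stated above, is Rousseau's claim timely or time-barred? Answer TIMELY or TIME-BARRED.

Because discovery on 2007-05-26 post-dates the 2006-05-10 act, accrual under the later-of rule falls on 2007-05-26.
The untolled deadline — 1 year after 2007-05-26 — is 2008-05-26.
The period was tolled for 184 days by the defendant's active military service (2007-10-12 to 2008-04-13), pushing the deadline to 2008-11-26.
Nothing else in the chronology tolls or restarts the period.
Rousseau filed on 2008-10-20, before the 2008-11-26 deadline, so the action is timely.

TIMELY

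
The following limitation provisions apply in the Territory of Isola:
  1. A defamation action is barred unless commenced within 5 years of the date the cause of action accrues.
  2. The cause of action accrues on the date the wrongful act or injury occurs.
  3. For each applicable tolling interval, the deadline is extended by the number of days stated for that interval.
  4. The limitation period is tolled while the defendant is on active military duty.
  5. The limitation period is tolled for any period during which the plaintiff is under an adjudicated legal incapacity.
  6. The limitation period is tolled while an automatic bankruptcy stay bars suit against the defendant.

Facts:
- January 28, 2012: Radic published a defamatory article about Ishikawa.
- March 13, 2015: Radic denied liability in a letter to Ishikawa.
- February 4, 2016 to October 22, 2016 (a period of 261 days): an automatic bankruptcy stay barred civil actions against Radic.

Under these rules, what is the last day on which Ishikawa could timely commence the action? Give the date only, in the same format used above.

October 16, 2017

The limitation period began to run on January 28, 2012.
Adding the 5 years base period to January 28, 2012 gives a deadline of January 28, 2017, before any tolling.
Because the automatic bankruptcy stay ran from February 4, 2016 to October 22, 2016, the deadline is extended by 261 days to October 16, 2017.
None of the other events listed affects the running of the period under the stated rules.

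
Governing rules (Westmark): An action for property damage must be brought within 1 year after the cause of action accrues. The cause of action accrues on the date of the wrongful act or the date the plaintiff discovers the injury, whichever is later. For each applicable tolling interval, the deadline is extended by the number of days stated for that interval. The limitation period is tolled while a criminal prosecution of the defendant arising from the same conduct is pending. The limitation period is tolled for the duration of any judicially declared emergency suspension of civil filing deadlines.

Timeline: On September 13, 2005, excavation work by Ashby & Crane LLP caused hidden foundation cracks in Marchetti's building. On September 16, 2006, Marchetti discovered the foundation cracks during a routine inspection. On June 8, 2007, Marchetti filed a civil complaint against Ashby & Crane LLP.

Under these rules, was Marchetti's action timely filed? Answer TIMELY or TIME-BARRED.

The claim accrued on September 16, 2006 — the later of the September 13, 2005 act and the September 16, 2006 discovery.
Adding the 1 year base period to September 16, 2006 gives a deadline of September 16, 2007, before any tolling.
Filing on June 8, 2007 beat the September 16, 2007 deadline — the action is timely.

TIMELY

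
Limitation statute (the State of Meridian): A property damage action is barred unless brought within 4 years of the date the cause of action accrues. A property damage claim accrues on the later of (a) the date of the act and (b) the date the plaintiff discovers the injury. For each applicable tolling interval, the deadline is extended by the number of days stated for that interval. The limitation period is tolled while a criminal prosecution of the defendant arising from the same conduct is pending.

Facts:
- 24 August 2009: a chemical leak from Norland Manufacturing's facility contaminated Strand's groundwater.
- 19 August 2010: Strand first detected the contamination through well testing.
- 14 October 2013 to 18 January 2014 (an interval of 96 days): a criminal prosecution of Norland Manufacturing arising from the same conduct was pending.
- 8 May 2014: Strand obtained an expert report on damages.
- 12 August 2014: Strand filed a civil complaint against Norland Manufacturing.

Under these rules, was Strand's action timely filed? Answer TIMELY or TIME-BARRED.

Because discovery on 19 August 2010 post-dates the 24 August 2009 act, accrual under the later-of rule falls on 19 August 2010.
Adding the 4 years base period to 19 August 2010 gives a deadline of 19 August 2014, before any tolling.
Because the pending criminal prosecution ran from 14 October 2013 to 18 January 2014, the deadline is extended by 96 days to 23 November 2014.
Nothing else in the chronology tolls or restarts the period.
Filing on 12 August 2014 beat the 23 November 2014 deadline — the action is timely.

TIMELY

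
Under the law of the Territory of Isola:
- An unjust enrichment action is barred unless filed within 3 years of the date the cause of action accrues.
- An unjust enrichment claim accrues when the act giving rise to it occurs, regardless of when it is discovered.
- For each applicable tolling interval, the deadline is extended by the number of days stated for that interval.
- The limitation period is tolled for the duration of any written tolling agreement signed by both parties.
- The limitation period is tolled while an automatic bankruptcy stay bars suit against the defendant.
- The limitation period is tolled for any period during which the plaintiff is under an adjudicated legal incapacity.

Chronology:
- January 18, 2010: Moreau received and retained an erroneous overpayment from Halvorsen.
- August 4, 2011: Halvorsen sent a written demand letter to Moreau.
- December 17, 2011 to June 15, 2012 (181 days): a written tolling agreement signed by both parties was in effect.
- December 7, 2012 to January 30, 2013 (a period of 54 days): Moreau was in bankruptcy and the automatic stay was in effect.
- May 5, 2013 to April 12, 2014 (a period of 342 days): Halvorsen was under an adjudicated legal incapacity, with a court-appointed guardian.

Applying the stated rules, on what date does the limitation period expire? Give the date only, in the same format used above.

The limitation period began to run on January 18, 2010.
The untolled deadline — 3 years after January 18, 2010 — is January 18, 2013.
Because the written tolling agreement ran from December 17, 2011 to June 15, 2012, the deadline is extended by 181 days to July 18, 2013.
Because the automatic bankruptcy stay ran from December 7, 2012 to January 30, 2013, the deadline is extended by 54 days to September 10, 2013.
The plaintiff's legal incapacity from May 5, 2013 to April 12, 2014 tolled the period for 342 days, extending the deadline to August 18, 2014.
None of the other events listed affects the running of the period under the stated rules.

August 18, 2014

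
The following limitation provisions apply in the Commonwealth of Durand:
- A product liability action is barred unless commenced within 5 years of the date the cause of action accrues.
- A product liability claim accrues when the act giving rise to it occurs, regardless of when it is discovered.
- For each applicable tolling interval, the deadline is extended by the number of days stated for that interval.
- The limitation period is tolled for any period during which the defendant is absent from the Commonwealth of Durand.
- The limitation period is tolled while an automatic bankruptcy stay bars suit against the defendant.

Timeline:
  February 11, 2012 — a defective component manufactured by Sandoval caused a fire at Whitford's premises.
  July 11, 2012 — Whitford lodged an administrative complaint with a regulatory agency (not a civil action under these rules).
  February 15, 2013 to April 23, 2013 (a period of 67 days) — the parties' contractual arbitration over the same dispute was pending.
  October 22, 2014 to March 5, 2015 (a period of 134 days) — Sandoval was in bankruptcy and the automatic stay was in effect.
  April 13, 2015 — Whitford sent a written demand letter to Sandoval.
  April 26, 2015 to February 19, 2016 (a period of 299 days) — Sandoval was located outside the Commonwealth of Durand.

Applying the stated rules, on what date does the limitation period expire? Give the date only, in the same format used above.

April 20, 2018

The limitation period began to run on February 11, 2012.
Adding the 5 years base period to February 11, 2012 gives a deadline of February 11, 2017, before any tolling.
The period was tolled for 134 days by the automatic bankruptcy stay (October 22, 2014 to March 5, 2015), pushing the deadline to June 25, 2017.
Because the defendant's absence from the jurisdiction ran from April 26, 2015 to February 19, 2016, the deadline is extended by 299 days to April 20, 2018.
The pending related arbitration from February 15, 2013 to April 23, 2013 does not toll the period, because no stated rule makes a pending arbitration a tolling event.
None of the other events listed affects the running of the period under the stated rules.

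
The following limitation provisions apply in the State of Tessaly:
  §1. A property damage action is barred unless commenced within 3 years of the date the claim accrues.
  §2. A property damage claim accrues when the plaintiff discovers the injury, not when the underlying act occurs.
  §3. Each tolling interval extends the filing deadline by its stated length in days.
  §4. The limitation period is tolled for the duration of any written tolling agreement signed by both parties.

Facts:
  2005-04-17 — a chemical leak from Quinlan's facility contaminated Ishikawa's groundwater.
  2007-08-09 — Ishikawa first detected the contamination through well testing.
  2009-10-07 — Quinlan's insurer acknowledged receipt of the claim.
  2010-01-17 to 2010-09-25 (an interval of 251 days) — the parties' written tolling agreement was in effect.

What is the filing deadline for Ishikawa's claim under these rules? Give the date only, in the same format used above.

2011-04-17

The claim did not accrue until Ishikawa discovered the injury on 2007-08-09; the 2005-04-17 act date does not start the clock under the stated rule.
The untolled deadline — 3 years after 2007-08-09 — is 2010-08-09.
The written tolling agreement from 2010-01-17 to 2010-09-25 tolled the period for 251 days, extending the deadline to 2011-04-17.
The other events in the timeline have no effect on the limitation period under the stated rules.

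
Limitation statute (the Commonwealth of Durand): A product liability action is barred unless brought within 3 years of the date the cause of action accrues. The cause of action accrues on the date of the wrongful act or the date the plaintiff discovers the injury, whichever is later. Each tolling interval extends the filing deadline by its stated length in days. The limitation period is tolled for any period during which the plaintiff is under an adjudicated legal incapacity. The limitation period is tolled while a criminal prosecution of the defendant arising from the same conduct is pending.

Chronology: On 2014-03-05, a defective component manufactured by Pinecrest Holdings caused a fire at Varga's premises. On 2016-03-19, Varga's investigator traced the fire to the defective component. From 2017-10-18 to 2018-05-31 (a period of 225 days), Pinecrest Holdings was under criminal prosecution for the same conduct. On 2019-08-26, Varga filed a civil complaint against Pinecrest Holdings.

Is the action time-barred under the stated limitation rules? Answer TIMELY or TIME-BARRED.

Because discovery on 2016-03-19 post-dates the 2014-03-05 act, accrual under the later-of rule falls on 2016-03-19.
Adding the 3 years base period to 2016-03-19 gives a deadline of 2019-03-19, before any tolling.
The pending criminal prosecution from 2017-10-18 to 2018-05-31 tolled the period for 225 days, extending the deadline to 2019-10-30.
Varga filed on 2019-08-26, before the 2019-10-30 deadline, so the action is timely.

TIMELY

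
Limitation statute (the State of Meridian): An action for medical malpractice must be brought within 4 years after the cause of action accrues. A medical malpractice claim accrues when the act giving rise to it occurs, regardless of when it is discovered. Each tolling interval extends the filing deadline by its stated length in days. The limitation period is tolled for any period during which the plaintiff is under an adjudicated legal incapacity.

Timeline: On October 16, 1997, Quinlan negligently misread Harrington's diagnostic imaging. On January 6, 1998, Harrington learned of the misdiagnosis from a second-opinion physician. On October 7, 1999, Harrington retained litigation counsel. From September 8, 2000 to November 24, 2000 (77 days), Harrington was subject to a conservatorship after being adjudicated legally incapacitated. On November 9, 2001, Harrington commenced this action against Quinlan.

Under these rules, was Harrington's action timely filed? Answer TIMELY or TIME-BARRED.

Accrual is governed by the date of the act, so the period began to run on October 16, 1997; the later discovery on January 6, 1998 is irrelevant under the stated rule.
4 years from October 16, 1997 is October 16, 2001.
The plaintiff's legal incapacity from September 8, 2000 to November 24, 2000 tolled the period for 77 days, extending the deadline to January 1, 2002.
The other events in the timeline have no effect on the limitation period under the stated rules.
Harrington filed on November 9, 2001, before the January 1, 2002 deadline, so the action is timely.

TIMELY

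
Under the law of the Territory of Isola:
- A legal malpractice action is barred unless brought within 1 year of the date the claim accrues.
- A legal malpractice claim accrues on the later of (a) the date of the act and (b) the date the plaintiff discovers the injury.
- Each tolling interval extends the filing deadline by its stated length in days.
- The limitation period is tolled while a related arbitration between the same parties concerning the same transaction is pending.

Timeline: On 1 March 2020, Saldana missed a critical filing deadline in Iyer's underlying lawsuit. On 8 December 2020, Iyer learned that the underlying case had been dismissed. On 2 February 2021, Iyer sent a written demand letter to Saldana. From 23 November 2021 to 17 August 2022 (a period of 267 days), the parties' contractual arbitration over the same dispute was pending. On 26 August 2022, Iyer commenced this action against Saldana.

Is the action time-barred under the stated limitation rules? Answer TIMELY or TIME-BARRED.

Because discovery on 8 December 2020 post-dates the 1 March 2020 act, accrual under the later-of rule falls on 8 December 2020.
Adding the 1 year base period to 8 December 2020 gives a deadline of 8 December 2021, before any tolling.
Because the pending related arbitration ran from 23 November 2021 to 17 August 2022, the deadline is extended by 267 days to 1 September 2022.
The other events in the timeline have no effect on the limitation period under the stated rules.
The 26 August 2022 filing precedes the 1 September 2022 deadline; the claim is timely.

TIMELY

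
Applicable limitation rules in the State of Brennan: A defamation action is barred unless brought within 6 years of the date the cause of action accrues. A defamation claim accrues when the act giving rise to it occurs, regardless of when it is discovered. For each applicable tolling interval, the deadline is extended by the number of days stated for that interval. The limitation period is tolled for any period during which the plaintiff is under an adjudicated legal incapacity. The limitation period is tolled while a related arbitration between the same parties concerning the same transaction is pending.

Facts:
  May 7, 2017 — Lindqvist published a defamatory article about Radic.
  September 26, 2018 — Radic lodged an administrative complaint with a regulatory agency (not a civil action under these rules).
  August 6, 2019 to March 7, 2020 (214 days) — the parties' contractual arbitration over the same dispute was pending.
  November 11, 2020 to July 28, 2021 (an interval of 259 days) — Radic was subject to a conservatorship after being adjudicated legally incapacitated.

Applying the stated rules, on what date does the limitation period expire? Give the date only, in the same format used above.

August 22, 2024

The claim accrued on May 7, 2017, when the wrongful act occurred.
The untolled deadline — 6 years after May 7, 2017 — is May 7, 2023.
The pending related arbitration from August 6, 2019 to March 7, 2020 tolled the period for 214 days, extending the deadline to December 7, 2023.
The plaintiff's legal incapacity from November 11, 2020 to July 28, 2021 tolled the period for 259 days, extending the deadline to August 22, 2024.
None of the other events listed affects the running of the period under the stated rules.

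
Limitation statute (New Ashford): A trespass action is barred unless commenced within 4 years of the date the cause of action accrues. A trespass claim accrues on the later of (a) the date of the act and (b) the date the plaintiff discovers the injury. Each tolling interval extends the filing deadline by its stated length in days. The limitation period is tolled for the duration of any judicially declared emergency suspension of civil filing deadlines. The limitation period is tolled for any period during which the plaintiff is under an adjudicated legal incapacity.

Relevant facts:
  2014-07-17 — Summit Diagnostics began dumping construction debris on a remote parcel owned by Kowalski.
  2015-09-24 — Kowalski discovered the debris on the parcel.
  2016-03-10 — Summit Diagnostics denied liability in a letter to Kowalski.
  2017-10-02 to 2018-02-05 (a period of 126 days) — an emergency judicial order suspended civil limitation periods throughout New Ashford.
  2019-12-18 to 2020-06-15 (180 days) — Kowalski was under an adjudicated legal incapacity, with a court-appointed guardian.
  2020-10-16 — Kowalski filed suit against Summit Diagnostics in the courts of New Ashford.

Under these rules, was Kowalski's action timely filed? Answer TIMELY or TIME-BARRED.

Because discovery on 2015-09-24 post-dates the 2014-07-17 act, accrual under the later-of rule falls on 2015-09-24.
Adding the 4 years base period to 2015-09-24 gives a deadline of 2019-09-24, before any tolling.
Because the emergency suspension of filing deadlines ran from 2017-10-02 to 2018-02-05, the deadline is extended by 126 days to 2020-01-28.
The period was tolled for 180 days by the plaintiff's legal incapacity (2019-12-18 to 2020-06-15), pushing the deadline to 2020-07-26.
Nothing else in the chronology tolls or restarts the period.
Filing on 2020-10-16 missed the 2020-07-26 deadline — the action is time-barred.

TIME-BARRED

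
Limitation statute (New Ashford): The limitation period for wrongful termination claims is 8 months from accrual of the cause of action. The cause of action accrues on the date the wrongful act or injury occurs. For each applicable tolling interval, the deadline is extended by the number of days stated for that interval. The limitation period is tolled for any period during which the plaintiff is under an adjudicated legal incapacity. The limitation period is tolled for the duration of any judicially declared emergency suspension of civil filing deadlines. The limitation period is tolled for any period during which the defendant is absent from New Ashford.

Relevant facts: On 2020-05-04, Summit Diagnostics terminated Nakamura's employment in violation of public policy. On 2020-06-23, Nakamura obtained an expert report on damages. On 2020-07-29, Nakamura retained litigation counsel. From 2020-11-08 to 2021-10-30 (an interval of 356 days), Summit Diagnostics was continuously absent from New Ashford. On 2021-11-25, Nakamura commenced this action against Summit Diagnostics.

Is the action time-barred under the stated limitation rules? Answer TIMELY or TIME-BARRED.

The cause of action accrued on 2020-05-04, the date of the act.
8 months from 2020-05-04 is 2021-01-04.
The defendant's absence from the jurisdiction from 2020-11-08 to 2021-10-30 tolled the period for 356 days, extending the deadline to 2021-12-26.
The other events in the timeline have no effect on the limitation period under the stated rules.
Nakamura filed on 2021-11-25, before the 2021-12-26 deadline, so the action is timely.

TIMELY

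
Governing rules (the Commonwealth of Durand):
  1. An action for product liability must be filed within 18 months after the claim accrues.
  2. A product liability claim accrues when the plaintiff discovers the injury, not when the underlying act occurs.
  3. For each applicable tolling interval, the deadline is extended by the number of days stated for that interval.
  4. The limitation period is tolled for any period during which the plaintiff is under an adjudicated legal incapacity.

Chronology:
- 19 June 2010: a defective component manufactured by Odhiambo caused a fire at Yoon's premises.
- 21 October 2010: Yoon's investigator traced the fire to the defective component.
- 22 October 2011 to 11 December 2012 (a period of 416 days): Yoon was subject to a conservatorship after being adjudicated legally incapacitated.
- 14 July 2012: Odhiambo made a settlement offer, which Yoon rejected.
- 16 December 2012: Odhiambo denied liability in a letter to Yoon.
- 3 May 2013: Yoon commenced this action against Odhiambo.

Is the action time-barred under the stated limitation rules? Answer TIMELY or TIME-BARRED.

TIMELY

Accrual is tied to discovery, so the period began on 21 October 2010 rather than on 19 June 2010 when the act occurred.
Adding the 18 months base period to 21 October 2010 gives a deadline of 21 April 2012, before any tolling.
Because the plaintiff's legal incapacity ran from 22 October 2011 to 11 December 2012, the deadline is extended by 416 days to 11 June 2013.
None of the other events listed affects the running of the period under the stated rules.
Filing on 3 May 2013 beat the 11 June 2013 deadline — the action is timely.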